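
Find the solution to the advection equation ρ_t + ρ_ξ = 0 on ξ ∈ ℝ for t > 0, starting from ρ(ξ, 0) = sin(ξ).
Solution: By characteristics (dξ/dt = 1), ρ(ξ,t) = f(ξ - t) with f = ρ(·, 0).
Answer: ρ(ξ, t) = -sin(t - ξ)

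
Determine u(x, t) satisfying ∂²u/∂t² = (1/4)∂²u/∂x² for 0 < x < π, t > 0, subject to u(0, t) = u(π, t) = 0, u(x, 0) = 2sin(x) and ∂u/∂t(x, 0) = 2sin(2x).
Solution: Using separation of variables u = X(x)T(t):
Eigenfunctions: sin(nx), n = 1, 2, 3, ...
General solution: u(x, t) = Σ [A_n cos(n t/2) + B_n sin(n t/2)] sin(nx)
From u(x,0) = 2sin(x): A_1=2. From u_t(x,0) = 2sin(2x), using u_t(x,0) = Σ ω_n B_n sin(nx) with ω_n = n/2: B_2 = 2/1 = 2.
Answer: u(x, t) = 2sin(t)sin(2x) + 2sin(x)cos(t/2)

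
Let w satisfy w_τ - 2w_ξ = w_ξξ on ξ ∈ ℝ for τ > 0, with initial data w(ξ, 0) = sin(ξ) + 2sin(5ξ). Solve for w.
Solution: Moving frame: η = ξ + 2τ, σ = τ, w = u(η,σ), so w_τ = u_σ + 2u_η and w_ξξ = u_ηη.
Hence w_τ - 2w_ξ = u_σ and the PDE becomes the heat equation u_σ = u_ηη on η ∈ ℝ.
Initial data: u(η,0) = w(η,0) = sin(η) + 2sin(5η). Each mode sin(nη) decays as exp(-n²σ) on ℝ, so u(η,σ) = Σ c_n exp(-n²σ) sin(nη) with c_1=1, c_5=2: u(η,σ) = exp(-σ)sin(η) + 2exp(-25σ)sin(5η).
Substituting back: w(ξ,τ) = u(ξ + 2τ, τ).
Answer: w(ξ, τ) = exp(-τ)sin(ξ + 2τ) + 2exp(-25τ)sin(5ξ + 10τ)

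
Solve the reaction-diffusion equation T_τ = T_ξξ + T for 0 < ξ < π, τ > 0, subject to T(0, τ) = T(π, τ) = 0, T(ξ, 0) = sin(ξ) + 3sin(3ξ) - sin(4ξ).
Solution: Substitute T = exp(τ)u.
Then T_τ = exp(τ)(u_τ + u), T_ξξ = exp(τ)u_ξξ; substituting and dividing by exp(τ), the lower-order terms cancel: u_τ = u_ξξ (standard heat equation).
Data for u: u(ξ,0) = T(ξ,0) = sin(ξ) + 3sin(3ξ) - sin(4ξ). The boundary conditions carry over: u(0,τ) = u(π,τ) = 0.
Separating variables: u = Σ c_n exp(-n²τ) sin(nξ). From u(ξ,0) = sin(ξ) + 3sin(3ξ) - sin(4ξ): c_1=1, c_3=3, c_4=-1.
So u(ξ,τ) = exp(-τ)sin(ξ) + 3exp(-9τ)sin(3ξ) - exp(-16τ)sin(4ξ), and T(ξ,τ) = exp(τ)u(ξ,τ).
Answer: T(ξ, τ) = sin(ξ) + 3exp(-8τ)sin(3ξ) - exp(-15τ)sin(4ξ)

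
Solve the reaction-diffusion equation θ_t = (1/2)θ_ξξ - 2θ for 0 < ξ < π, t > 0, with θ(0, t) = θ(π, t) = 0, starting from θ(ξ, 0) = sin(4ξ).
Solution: Substitute θ = exp(-2t)u.
Then θ_t = exp(-2t)(u_t - 2u), θ_ξξ = exp(-2t)u_ξξ; substituting and dividing by exp(-2t), the lower-order terms cancel: u_t = (1/2)u_ξξ (standard heat equation).
Data for u: u(ξ,0) = θ(ξ,0) = sin(4ξ). The boundary conditions carry over: u(0,t) = u(π,t) = 0.
Separating variables: u = Σ c_n exp(-n²t/2) sin(nξ). From u(ξ,0) = sin(4ξ): c_4=1.
So u(ξ,t) = exp(-8t)sin(4ξ), and θ(ξ,t) = exp(-2t)u(ξ,t).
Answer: θ(ξ, t) = exp(-10t)sin(4ξ)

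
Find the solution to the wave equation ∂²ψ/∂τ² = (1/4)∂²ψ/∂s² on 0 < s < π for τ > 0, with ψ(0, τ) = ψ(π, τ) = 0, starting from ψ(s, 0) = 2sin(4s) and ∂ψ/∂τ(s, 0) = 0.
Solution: Separating variables: ψ = Σ [A_n cos(ω_n τ) + B_n sin(ω_n τ)] sin(ns), ω_n = n/2. From ICs: A_4=2.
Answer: ψ(s, τ) = 2sin(4s)cos(2τ)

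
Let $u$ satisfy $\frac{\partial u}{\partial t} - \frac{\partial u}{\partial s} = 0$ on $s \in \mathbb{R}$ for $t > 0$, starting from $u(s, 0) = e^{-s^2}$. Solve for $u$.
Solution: By characteristics ($ds/dt = -1$), $u(s,t) = f(s + t)$ with $f = u( \cdot , 0)$.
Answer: $u(s, t) = e^{-(s + t)^2}$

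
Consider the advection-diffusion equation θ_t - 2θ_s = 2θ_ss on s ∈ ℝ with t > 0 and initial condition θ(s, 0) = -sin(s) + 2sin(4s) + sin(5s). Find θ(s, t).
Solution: Moving frame: η = s + 2t, σ = t, θ = u(η,σ), so θ_t = u_σ + 2u_η and θ_ss = u_ηη.
Hence θ_t - 2θ_s = u_σ and the PDE becomes the heat equation u_σ = 2u_ηη on η ∈ ℝ.
Initial data: u(η,0) = θ(η,0) = -sin(η) + 2sin(4η) + sin(5η). Each mode sin(nη) decays as exp(-2n²σ) on ℝ, so u(η,σ) = Σ c_n exp(-2n²σ) sin(nη) with c_1=-1, c_4=2, c_5=1: u(η,σ) = -exp(-2σ)sin(η) + 2exp(-32σ)sin(4η) + exp(-50σ)sin(5η).
Substituting back: θ(s,t) = u(s + 2t, t).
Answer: θ(s, t) = -exp(-2t)sin(s + 2t) + 2exp(-32t)sin(4s + 8t) + exp(-50t)sin(5s + 10t)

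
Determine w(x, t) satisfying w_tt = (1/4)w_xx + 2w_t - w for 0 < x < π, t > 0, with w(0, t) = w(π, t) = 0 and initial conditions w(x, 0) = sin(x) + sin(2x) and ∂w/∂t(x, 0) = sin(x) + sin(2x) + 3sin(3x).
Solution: Substitute w = exp(t)u, i.e. u = exp(-t)w.
By the product rule, w_t = exp(t)(u_t + u), w_tt = exp(t)(u_tt + 2u_t + u), w_xx = exp(t)u_xx.
Substituting into the PDE and dividing by exp(t): u_tt + 2u_t + u = (1/4)u_xx + 2(u_t + u) - u.
The lower-order terms cancel, leaving the standard wave equation u_tt = (1/4)u_xx.
Initial data for u: u(x,0) = w(x,0) = sin(x) + sin(2x); u_t(x,0) = w_t(x,0) - w(x,0) = 3sin(3x). The boundary conditions carry over: u(0,t) = u(π,t) = 0.
Solve for u:
  Using separation of variables u = X(x)T(t):
  Eigenfunctions: sin(nx), n = 1, 2, 3, ...
  General solution: u(x, t) = Σ [A_n cos(n t/2) + B_n sin(n t/2)] sin(nx)
  From u(x,0) = sin(x) + sin(2x): A_1=1, A_2=1. From u_t(x,0) = 3sin(3x), using u_t(x,0) = Σ ω_n B_n sin(nx) with ω_n = n/2: B_3 = 3/(3/2) = 2.
Hence u(x,t) = 2sin(3t/2)sin(3x) + sin(x)cos(t/2) + sin(2x)cos(t).
Transform back: w(x,t) = exp(t)u(x,t).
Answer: w(x, t) = 2exp(t)sin(3t/2)sin(3x) + exp(t)sin(x)cos(t/2) + exp(t)sin(2x)cos(t)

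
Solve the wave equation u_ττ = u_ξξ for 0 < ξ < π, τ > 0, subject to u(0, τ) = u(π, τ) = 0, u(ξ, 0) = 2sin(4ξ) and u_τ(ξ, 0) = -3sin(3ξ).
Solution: Separating variables: u = Σ [A_n cos(ω_n τ) + B_n sin(ω_n τ)] sin(nξ), ω_n = n. From ICs (B_n = velocity coefficient / ω_n): A_4=2, B_3=-1.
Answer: u(ξ, τ) = -sin(3ξ)sin(3τ) + 2sin(4ξ)cos(4τ)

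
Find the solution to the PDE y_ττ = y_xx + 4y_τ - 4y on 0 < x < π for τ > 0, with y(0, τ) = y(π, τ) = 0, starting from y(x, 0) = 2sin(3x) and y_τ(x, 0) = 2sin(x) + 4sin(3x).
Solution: Substitute y = exp(2τ)u.
Then y_τ = exp(2τ)(u_τ + 2u), y_ττ = exp(2τ)(u_ττ + 4u_τ + 4u), y_xx = exp(2τ)u_xx; substituting and dividing by exp(2τ), the lower-order terms cancel: u_ττ = u_xx (standard wave equation).
Data for u: u(x,0) = y(x,0) = 2sin(3x); u_τ(x,0) = y_τ(x,0) - 2y(x,0) = 2sin(x). The boundary conditions carry over: u(0,τ) = u(π,τ) = 0.
Separating variables: u = Σ [A_n cos(ω_n τ) + B_n sin(ω_n τ)] sin(nx), ω_n = n. From ICs (B_n = velocity coefficient / ω_n): A_3=2, B_1=2.
So u(x,τ) = 2sin(x)sin(τ) + 2sin(3x)cos(3τ), and y(x,τ) = exp(2τ)u(x,τ).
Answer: y(x, τ) = 2exp(2τ)sin(x)sin(τ) + 2exp(2τ)sin(3x)cos(3τ)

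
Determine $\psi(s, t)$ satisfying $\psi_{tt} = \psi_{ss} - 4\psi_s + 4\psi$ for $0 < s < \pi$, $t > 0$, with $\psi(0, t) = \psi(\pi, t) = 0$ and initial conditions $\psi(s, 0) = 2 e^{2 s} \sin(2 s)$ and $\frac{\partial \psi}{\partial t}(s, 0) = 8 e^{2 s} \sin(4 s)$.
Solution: Substitute $\psi = e^{2s}u$.
Then $\psi_s = e^{2s}(u_s + 2u)$, $\psi_{ss} = e^{2s}(u_{ss} + 4u_s + 4u)$, $\psi_{tt} = e^{2s}u_{tt}$; substituting and dividing by $e^{2s}$, the lower-order terms cancel: $u_{tt} = u_{ss}$ (standard wave equation).
Data for $u$: $u(s,0) = e^{-2s}\psi(s,0) = 2 \sin(2 s)$; $u_t(s,0) = e^{-2s}\psi_t(s,0) = 8 \sin(4 s)$. The boundary conditions carry over: $u(0,t) = u(\pi,t) = 0$.
Separating variables: $u = \sum [A_n \cos(\omega_n t) + B_n \sin(\omega_n t)] \sin(ns)$, $\omega_n = n$. From ICs ($B_n$ = velocity coefficient / $\omega_n$): $A_2=2, B_4=2$.
So $u(s,t) = 2 \sin(2 s) \cos(2 t) + 2 \sin(4 s) \sin(4 t)$, and $\psi(s,t) = e^{2s}u(s,t)$.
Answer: $\psi(s, t) = 2 e^{2 s} \sin(2 s) \cos(2 t) + 2 e^{2 s} \sin(4 s) \sin(4 t)$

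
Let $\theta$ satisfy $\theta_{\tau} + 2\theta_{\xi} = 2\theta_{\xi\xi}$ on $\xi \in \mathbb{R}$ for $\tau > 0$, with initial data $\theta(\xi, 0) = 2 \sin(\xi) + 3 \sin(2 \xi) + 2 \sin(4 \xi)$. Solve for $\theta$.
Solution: Change to a moving frame: let $\eta = \xi - 2\tau$, $\sigma = \tau$ and write $\theta(\xi,\tau) = u(\eta,\sigma)$.
By the chain rule $\theta_{\tau} = u_{\sigma} - 2u_{\eta}$, $\theta_{\xi} = u_{\eta}$, $\theta_{\xi\xi} = u_{\eta\eta}$.
Then $\theta_{\tau} + 2\theta_{\xi} = u_{\sigma}$: the advection term cancels and the PDE becomes the heat equation $u_{\sigma} = 2u_{\eta\eta}$ on $\eta \in \mathbb{R}$.
Initial data: $u(\eta,0) = \theta(\eta,0) = 2 \sin(\eta) + 3 \sin(2 \eta) + 2 \sin(4 \eta)$.
On $\eta \in \mathbb{R}$ each mode satisfies $(\sin(n\eta))'' = -n^2 \sin(n\eta)$, so $e^{-2n^2\sigma} \sin(n\eta)$ solves the heat equation; by superposition $u(\eta,\sigma) = \sum c_n e^{-2n^2\sigma} \sin(n\eta)$.
Reading off the coefficients: $c_1=2, c_2=3, c_4=2$, so $u(\eta,\sigma) = 2 e^{-2 \sigma} \sin(\eta) + 3 e^{-8 \sigma} \sin(2 \eta) + 2 e^{-32 \sigma} \sin(4 \eta)$.
Substituting back $\eta = \xi - 2\tau$, $\sigma = \tau$: $\theta(\xi,\tau) = u(\xi - 2\tau, \tau)$.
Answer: $\theta(\xi, \tau) = -2 e^{-2 \tau} \sin(2 \tau - \xi) - 3 e^{-8 \tau} \sin(4 \tau - 2 \xi) - 2 e^{-32 \tau} \sin(8 \tau - 4 \xi)$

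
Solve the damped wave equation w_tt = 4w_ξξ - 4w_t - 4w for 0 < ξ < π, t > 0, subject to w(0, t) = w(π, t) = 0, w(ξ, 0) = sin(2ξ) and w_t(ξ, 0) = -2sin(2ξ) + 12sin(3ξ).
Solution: Substitute w = exp(-2t)u.
Then w_t = exp(-2t)(u_t - 2u), w_tt = exp(-2t)(u_tt - 4u_t + 4u), w_ξξ = exp(-2t)u_ξξ; substituting and dividing by exp(-2t), the lower-order terms cancel: u_tt = 4u_ξξ (standard wave equation).
Data for u: u(ξ,0) = w(ξ,0) = sin(2ξ); u_t(ξ,0) = w_t(ξ,0) + 2w(ξ,0) = 12sin(3ξ). The boundary conditions carry over: u(0,t) = u(π,t) = 0.
Separating variables: u = Σ [A_n cos(ω_n t) + B_n sin(ω_n t)] sin(nξ), ω_n = 2n. From ICs (B_n = velocity coefficient / ω_n): A_2=1, B_3=2.
So u(ξ,t) = 2sin(6t)sin(3ξ) + sin(2ξ)cos(4t), and w(ξ,t) = exp(-2t)u(ξ,t).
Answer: w(ξ, t) = 2exp(-2t)sin(6t)sin(3ξ) + exp(-2t)sin(2ξ)cos(4t)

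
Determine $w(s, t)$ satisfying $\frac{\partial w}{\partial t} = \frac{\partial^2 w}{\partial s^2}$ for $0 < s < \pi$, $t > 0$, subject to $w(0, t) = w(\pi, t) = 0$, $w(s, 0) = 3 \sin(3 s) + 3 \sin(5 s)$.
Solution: Using separation of variables $w = X(s)T(t)$:
Eigenfunctions: $\sin(ns)$, $n = 1, 2, 3, \ldots$
General solution: $w(s, t) = \sum c_n \sin(ns) e^{-n^2 t}$
Matching $w(s,0) = 3 \sin(3 s) + 3 \sin(5 s)$ term by term: $c_3=3, c_5=3$.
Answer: $w(s, t) = 3 e^{-9 t} \sin(3 s) + 3 e^{-25 t} \sin(5 s)$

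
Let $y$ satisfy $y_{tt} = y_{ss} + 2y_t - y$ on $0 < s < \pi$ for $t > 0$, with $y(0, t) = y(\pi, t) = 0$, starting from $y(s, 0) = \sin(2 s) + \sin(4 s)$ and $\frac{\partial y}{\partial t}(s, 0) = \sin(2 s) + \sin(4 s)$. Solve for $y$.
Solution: Substitute $y = e^{t}u$, i.e. $u = e^{-t}y$.
By the product rule, $y_t = e^{t}(u_t + u)$, $y_{tt} = e^{t}(u_{tt} + 2u_t + u)$, $y_{ss} = e^{t}u_{ss}$.
Substituting into the PDE and dividing by $e^{t}$: $u_{tt} + 2u_t + u = u_{ss} + 2(u_t + u) - u$.
The lower-order terms cancel, leaving the standard wave equation $u_{tt} = u_{ss}$.
Initial data for $u$: $u(s,0) = y(s,0) = \sin(2 s) + \sin(4 s)$; $u_t(s,0) = y_t(s,0) - y(s,0) = 0$. The boundary conditions carry over: $u(0,t) = u(\pi,t) = 0$.
Solve for $u$:
  Using separation of variables $u = X(s)T(t)$:
  Eigenfunctions: $\sin(ns)$, $n = 1, 2, 3, \ldots$
  General solution: $u(s, t) = \sum [A_n \cos(n t) + B_n \sin(n t)] \sin(ns)$
  From $u(s,0) = \sin(2 s) + \sin(4 s)$: $A_2=1, A_4=1$. From $u_t(s,0) = 0$: all $B_n = 0$.
Hence $u(s,t) = \sin(2 s) \cos(2 t) + \sin(4 s) \cos(4 t)$.
Transform back: $y(s,t) = e^{t}u(s,t)$.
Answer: $y(s, t) = e^{t} \sin(2 s) \cos(2 t) + e^{t} \sin(4 s) \cos(4 t)$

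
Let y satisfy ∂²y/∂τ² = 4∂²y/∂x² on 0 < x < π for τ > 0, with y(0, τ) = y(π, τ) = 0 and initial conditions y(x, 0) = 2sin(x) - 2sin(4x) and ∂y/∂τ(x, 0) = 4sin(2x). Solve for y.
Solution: Using separation of variables y = X(x)T(τ):
Eigenfunctions: sin(nx), n = 1, 2, 3, ...
General solution: y(x, τ) = Σ [A_n cos(2n τ) + B_n sin(2n τ)] sin(nx)
From y(x,0) = 2sin(x) - 2sin(4x): A_1=2, A_4=-2. From y_τ(x,0) = 4sin(2x), using y_τ(x,0) = Σ ω_n B_n sin(nx) with ω_n = 2n: B_2 = 4/4 = 1.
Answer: y(x, τ) = 2sin(x)cos(2τ) + sin(2x)sin(4τ) - 2sin(4x)cos(8τ)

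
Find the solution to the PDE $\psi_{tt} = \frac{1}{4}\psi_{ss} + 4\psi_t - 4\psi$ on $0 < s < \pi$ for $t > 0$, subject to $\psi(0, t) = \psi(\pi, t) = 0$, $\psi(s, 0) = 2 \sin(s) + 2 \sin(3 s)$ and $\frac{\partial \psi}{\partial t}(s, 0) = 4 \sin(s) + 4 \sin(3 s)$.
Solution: Substitute $\psi = e^{2t}u$, i.e. $u = e^{-2t}\psi$.
By the product rule, $\psi_t = e^{2t}(u_t + 2u)$, $\psi_{tt} = e^{2t}(u_{tt} + 4u_t + 4u)$, $\psi_{ss} = e^{2t}u_{ss}$.
Substituting into the PDE and dividing by $e^{2t}$: $u_{tt} + 4u_t + 4u = \frac{1}{4}u_{ss} + 4(u_t + 2u) - 4u$.
The lower-order terms cancel, leaving the standard wave equation $u_{tt} = \frac{1}{4}u_{ss}$.
Initial data for $u$: $u(s,0) = \psi(s,0) = 2 \sin(s) + 2 \sin(3 s)$; $u_t(s,0) = \psi_t(s,0) - 2\psi(s,0) = 0$. The boundary conditions carry over: $u(0,t) = u(\pi,t) = 0$.
Solve for $u$:
  Using separation of variables $u = X(s)T(t)$:
  Eigenfunctions: $\sin(ns)$, $n = 1, 2, 3, \ldots$
  General solution: $u(s, t) = \sum [A_n \cos(n t/2) + B_n \sin(n t/2)] \sin(ns)$
  From $u(s,0) = 2 \sin(s) + 2 \sin(3 s)$: $A_1=2, A_3=2$. From $u_t(s,0) = 0$: all $B_n = 0$.
Hence $u(s,t) = 2 \sin(s) \cos(t/2) + 2 \sin(3 s) \cos(3 t/2)$.
Transform back: $\psi(s,t) = e^{2t}u(s,t)$.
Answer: $\psi(s, t) = 2 e^{2 t} \sin(s) \cos(t/2) + 2 e^{2 t} \sin(3 s) \cos(3 t/2)$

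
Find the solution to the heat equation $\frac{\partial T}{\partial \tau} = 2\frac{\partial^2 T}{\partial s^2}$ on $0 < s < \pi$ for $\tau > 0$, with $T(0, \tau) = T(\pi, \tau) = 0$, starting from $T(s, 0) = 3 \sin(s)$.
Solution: Using separation of variables $T = X(s)G(\tau)$:
Eigenfunctions: $\sin(ns)$, $n = 1, 2, 3, \ldots$
General solution: $T(s, \tau) = \sum c_n \sin(ns) e^{-2n^2 \tau}$
Matching $T(s,0) = 3 \sin(s)$ term by term: $c_1=3$.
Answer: $T(s, \tau) = 3 e^{-2 \tau} \sin(s)$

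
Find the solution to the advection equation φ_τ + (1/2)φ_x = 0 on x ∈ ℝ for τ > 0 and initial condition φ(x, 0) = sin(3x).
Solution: By characteristics (dx/dτ = 1/2), φ(x,τ) = f(x - (1/2)τ) with f = φ(·, 0).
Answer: φ(x, τ) = sin(3x - 3τ/2)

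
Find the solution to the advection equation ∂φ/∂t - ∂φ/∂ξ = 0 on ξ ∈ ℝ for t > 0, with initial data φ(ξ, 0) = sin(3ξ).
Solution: By method of characteristics (waves move left with speed 1):
Along characteristics ξ + t = const, φ is constant, so φ(ξ,t) = f(ξ + t) with f = φ(·, 0).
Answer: φ(ξ, t) = sin(3t + 3ξ)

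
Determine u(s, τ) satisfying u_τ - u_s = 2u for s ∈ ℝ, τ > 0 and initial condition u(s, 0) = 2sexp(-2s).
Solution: Substitute u = exp(-2s)w.
Then u_s = exp(-2s)(w_s - 2w), u_τ = exp(-2s)w_τ; substituting and dividing by exp(-2s), the lower-order terms cancel: w_τ - w_s = 0 (standard advection equation).
Data for w: w(s,0) = exp(2s)u(s,0) = 2s.
By characteristics (ds/dτ = -1), w(s,τ) = f(s + τ) with f = w(·, 0).
So w(s,τ) = 2s + 2τ, and u(s,τ) = exp(-2s)w(s,τ).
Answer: u(s, τ) = 2sexp(-2s) + 2τexp(-2s)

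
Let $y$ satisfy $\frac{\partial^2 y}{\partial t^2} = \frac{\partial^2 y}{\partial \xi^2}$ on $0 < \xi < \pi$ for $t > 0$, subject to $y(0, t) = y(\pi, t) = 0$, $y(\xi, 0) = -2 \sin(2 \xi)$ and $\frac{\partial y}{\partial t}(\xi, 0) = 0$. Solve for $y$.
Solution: Separating variables: $y = \sum [A_n \cos(\omega_n t) + B_n \sin(\omega_n t)] \sin(n\xi)$, $\omega_n = n$. From ICs: $A_2=-2$.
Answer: $y(\xi, t) = -2 \sin(2 \xi) \cos(2 t)$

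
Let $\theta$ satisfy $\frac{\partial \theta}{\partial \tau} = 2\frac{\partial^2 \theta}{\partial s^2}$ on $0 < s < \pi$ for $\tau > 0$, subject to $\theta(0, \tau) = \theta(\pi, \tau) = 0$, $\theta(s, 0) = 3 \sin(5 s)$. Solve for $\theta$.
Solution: Separating variables: $\theta = \sum c_n e^{-2n^2\tau} \sin(ns)$. From $\theta(s,0) = 3 \sin(5 s)$: $c_5=3$.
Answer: $\theta(s, \tau) = 3 e^{-50 \tau} \sin(5 s)$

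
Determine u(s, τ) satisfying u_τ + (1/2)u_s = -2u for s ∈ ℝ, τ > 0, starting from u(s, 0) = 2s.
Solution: Substitute u = exp(-2τ)w, i.e. w = exp(2τ)u.
By the product rule, u_τ = exp(-2τ)(w_τ - 2w), u_s = exp(-2τ)w_s.
Substituting into the PDE and dividing by exp(-2τ): w_τ - 2w + (1/2)w_s = -2w.
The lower-order terms cancel, leaving the standard advection equation w_τ + (1/2)w_s = 0.
Initial data for w: w(s,0) = u(s,0) = 2s.
Solve for w:
  By method of characteristics (waves move right with speed 1/2):
  Along characteristics s - (1/2)τ = const, w is constant, so w(s,τ) = f(s - (1/2)τ) with f = w(·, 0).
Hence w(s,τ) = 2s - τ.
Transform back: u(s,τ) = exp(-2τ)w(s,τ).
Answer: u(s, τ) = 2sexp(-2τ) - τexp(-2τ)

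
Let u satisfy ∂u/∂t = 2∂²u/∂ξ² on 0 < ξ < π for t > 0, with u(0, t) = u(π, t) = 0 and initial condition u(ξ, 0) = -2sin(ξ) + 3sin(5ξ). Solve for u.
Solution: Using separation of variables u = X(ξ)T(t):
Eigenfunctions: sin(nξ), n = 1, 2, 3, ...
General solution: u(ξ, t) = Σ c_n sin(nξ) exp(-2n² t)
Matching u(ξ,0) = -2sin(ξ) + 3sin(5ξ) term by term: c_1=-2, c_5=3.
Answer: u(ξ, t) = -2exp(-2t)sin(ξ) + 3exp(-50t)sin(5ξ)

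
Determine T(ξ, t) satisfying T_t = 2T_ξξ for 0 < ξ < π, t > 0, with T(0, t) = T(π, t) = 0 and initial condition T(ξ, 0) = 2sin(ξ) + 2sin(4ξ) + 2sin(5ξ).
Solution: Separating variables: T = Σ c_n exp(-2n²t) sin(nξ). From T(ξ,0) = 2sin(ξ) + 2sin(4ξ) + 2sin(5ξ): c_1=2, c_4=2, c_5=2.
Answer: T(ξ, t) = 2exp(-2t)sin(ξ) + 2exp(-32t)sin(4ξ) + 2exp(-50t)sin(5ξ)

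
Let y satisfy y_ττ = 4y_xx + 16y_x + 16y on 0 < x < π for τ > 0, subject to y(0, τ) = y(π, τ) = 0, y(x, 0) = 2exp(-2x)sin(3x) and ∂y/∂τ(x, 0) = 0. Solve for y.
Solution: Substitute y = exp(-2x)u.
Then y_x = exp(-2x)(u_x - 2u), y_xx = exp(-2x)(u_xx - 4u_x + 4u), y_ττ = exp(-2x)u_ττ; substituting and dividing by exp(-2x), the lower-order terms cancel: u_ττ = 4u_xx (standard wave equation).
Data for u: u(x,0) = exp(2x)y(x,0) = 2sin(3x); u_τ(x,0) = exp(2x)y_τ(x,0) = 0. The boundary conditions carry over: u(0,τ) = u(π,τ) = 0.
Separating variables: u = Σ [A_n cos(ω_n τ) + B_n sin(ω_n τ)] sin(nx), ω_n = 2n. From ICs: A_3=2.
So u(x,τ) = 2sin(3x)cos(6τ), and y(x,τ) = exp(-2x)u(x,τ).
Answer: y(x, τ) = 2exp(-2x)sin(3x)cos(6τ)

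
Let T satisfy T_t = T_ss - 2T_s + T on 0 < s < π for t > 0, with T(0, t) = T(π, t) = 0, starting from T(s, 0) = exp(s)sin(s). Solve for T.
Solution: Substitute T = exp(s)u.
Then T_s = exp(s)(u_s + u), T_ss = exp(s)(u_ss + 2u_s + u), T_t = exp(s)u_t; substituting and dividing by exp(s), the lower-order terms cancel: u_t = u_ss (standard heat equation).
Data for u: u(s,0) = exp(-s)T(s,0) = sin(s). The boundary conditions carry over: u(0,t) = u(π,t) = 0.
Separating variables: u = Σ c_n exp(-n²t) sin(ns). From u(s,0) = sin(s): c_1=1.
So u(s,t) = exp(-t)sin(s), and T(s,t) = exp(s)u(s,t).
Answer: T(s, t) = exp(s)exp(-t)sin(s)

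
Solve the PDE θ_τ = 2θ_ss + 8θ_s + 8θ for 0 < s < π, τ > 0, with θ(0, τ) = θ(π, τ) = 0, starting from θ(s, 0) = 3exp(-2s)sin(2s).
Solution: Substitute θ = exp(-2s)u.
Then θ_s = exp(-2s)(u_s - 2u), θ_ss = exp(-2s)(u_ss - 4u_s + 4u), θ_τ = exp(-2s)u_τ; substituting and dividing by exp(-2s), the lower-order terms cancel: u_τ = 2u_ss (standard heat equation).
Data for u: u(s,0) = exp(2s)θ(s,0) = 3sin(2s). The boundary conditions carry over: u(0,τ) = u(π,τ) = 0.
Separating variables: u = Σ c_n exp(-2n²τ) sin(ns). From u(s,0) = 3sin(2s): c_2=3.
So u(s,τ) = 3exp(-8τ)sin(2s), and θ(s,τ) = exp(-2s)u(s,τ).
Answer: θ(s, τ) = 3exp(-2s)exp(-8τ)sin(2s)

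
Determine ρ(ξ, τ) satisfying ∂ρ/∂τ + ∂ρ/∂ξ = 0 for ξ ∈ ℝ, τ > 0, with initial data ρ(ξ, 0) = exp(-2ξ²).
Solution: By characteristics (dξ/dτ = 1), ρ(ξ,τ) = f(ξ - τ) with f = ρ(·, 0).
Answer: ρ(ξ, τ) = exp(-2(ξ - τ)²)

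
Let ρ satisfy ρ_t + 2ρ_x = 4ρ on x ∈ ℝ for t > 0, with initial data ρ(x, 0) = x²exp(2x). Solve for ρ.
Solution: Substitute ρ = exp(2x)u, i.e. u = exp(-2x)ρ.
By the product rule, ρ_x = exp(2x)(u_x + 2u), ρ_t = exp(2x)u_t.
Substituting into the PDE and dividing by exp(2x): u_t + 2(u_x + 2u) = 4u.
The lower-order terms cancel, leaving the standard advection equation u_t + 2u_x = 0.
Initial data for u: u(x,0) = exp(-2x)ρ(x,0) = x².
Solve for u:
  By method of characteristics (waves move right with speed 2):
  Along characteristics x - 2t = const, u is constant, so u(x,t) = f(x - 2t) with f = u(·, 0).
Hence u(x,t) = 4t² - 4tx + x².
Transform back: ρ(x,t) = exp(2x)u(x,t).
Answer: ρ(x, t) = 4t²exp(2x) - 4txexp(2x) + x²exp(2x)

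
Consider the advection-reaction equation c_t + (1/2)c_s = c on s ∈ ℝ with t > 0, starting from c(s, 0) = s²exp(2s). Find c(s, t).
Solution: Substitute c = exp(2s)u, i.e. u = exp(-2s)c.
By the product rule, c_s = exp(2s)(u_s + 2u), c_t = exp(2s)u_t.
Substituting into the PDE and dividing by exp(2s): u_t + (1/2)(u_s + 2u) = u.
The lower-order terms cancel, leaving the standard advection equation u_t + (1/2)u_s = 0.
Initial data for u: u(s,0) = exp(-2s)c(s,0) = s².
Solve for u:
  By method of characteristics (waves move right with speed 1/2):
  Along characteristics s - (1/2)t = const, u is constant, so u(s,t) = f(s - (1/2)t) with f = u(·, 0).
Hence u(s,t) = s² - st + (1/4)t².
Transform back: c(s,t) = exp(2s)u(s,t).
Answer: c(s, t) = s²exp(2s) - stexp(2s) + (1/4)t²exp(2s)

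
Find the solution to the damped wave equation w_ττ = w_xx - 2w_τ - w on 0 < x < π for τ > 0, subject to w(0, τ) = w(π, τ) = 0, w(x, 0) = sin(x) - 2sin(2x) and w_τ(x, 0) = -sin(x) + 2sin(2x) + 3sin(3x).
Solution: Substitute w = exp(-τ)u.
Then w_τ = exp(-τ)(u_τ - u), w_ττ = exp(-τ)(u_ττ - 2u_τ + u), w_xx = exp(-τ)u_xx; substituting and dividing by exp(-τ), the lower-order terms cancel: u_ττ = u_xx (standard wave equation).
Data for u: u(x,0) = w(x,0) = sin(x) - 2sin(2x); u_τ(x,0) = w_τ(x,0) + w(x,0) = 3sin(3x). The boundary conditions carry over: u(0,τ) = u(π,τ) = 0.
Separating variables: u = Σ [A_n cos(ω_n τ) + B_n sin(ω_n τ)] sin(nx), ω_n = n. From ICs (B_n = velocity coefficient / ω_n): A_1=1, A_2=-2, B_3=1.
So u(x,τ) = sin(x)cos(τ) - 2sin(2x)cos(2τ) + sin(3x)sin(3τ), and w(x,τ) = exp(-τ)u(x,τ).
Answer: w(x, τ) = exp(-τ)sin(x)cos(τ) - 2exp(-τ)sin(2x)cos(2τ) + exp(-τ)sin(3x)sin(3τ)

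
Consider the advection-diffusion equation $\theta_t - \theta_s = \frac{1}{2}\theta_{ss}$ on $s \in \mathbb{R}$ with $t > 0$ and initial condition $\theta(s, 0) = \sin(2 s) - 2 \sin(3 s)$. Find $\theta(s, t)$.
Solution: Moving frame: $\eta = s + t$, $\sigma = t$, $\theta = u(\eta,\sigma)$, so $\theta_t = u_{\sigma} + u_{\eta}$ and $\theta_{ss} = u_{\eta\eta}$.
Hence $\theta_t - \theta_s = u_{\sigma}$ and the PDE becomes the heat equation $u_{\sigma} = \frac{1}{2}u_{\eta\eta}$ on $\eta \in \mathbb{R}$.
Initial data: $u(\eta,0) = \theta(\eta,0) = \sin(2 \eta) - 2 \sin(3 \eta)$. Each mode $\sin(n\eta)$ decays as $e^{-n^2\sigma/2}$ on $\mathbb{R}$, so $u(\eta,\sigma) = \sum c_n e^{-n^2\sigma/2} \sin(n\eta)$ with $c_2=1, c_3=-2$: $u(\eta,\sigma) = e^{-2 \sigma} \sin(2 \eta) - 2 e^{-9 \sigma/2} \sin(3 \eta)$.
Substituting back: $\theta(s,t) = u(s + t, t)$.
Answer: $\theta(s, t) = e^{-2 t} \sin(2 s + 2 t) - 2 e^{-9 t/2} \sin(3 s + 3 t)$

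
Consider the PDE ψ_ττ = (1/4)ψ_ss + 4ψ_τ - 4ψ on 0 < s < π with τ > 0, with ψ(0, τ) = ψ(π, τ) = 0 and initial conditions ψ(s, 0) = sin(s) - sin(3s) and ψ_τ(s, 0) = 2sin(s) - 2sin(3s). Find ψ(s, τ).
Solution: Substitute ψ = exp(2τ)u, i.e. u = exp(-2τ)ψ.
By the product rule, ψ_τ = exp(2τ)(u_τ + 2u), ψ_ττ = exp(2τ)(u_ττ + 4u_τ + 4u), ψ_ss = exp(2τ)u_ss.
Substituting into the PDE and dividing by exp(2τ): u_ττ + 4u_τ + 4u = (1/4)u_ss + 4(u_τ + 2u) - 4u.
The lower-order terms cancel, leaving the standard wave equation u_ττ = (1/4)u_ss.
Initial data for u: u(s,0) = ψ(s,0) = sin(s) - sin(3s); u_τ(s,0) = ψ_τ(s,0) - 2ψ(s,0) = 0. The boundary conditions carry over: u(0,τ) = u(π,τ) = 0.
Solve for u:
  Using separation of variables u = X(s)T(τ):
  Eigenfunctions: sin(ns), n = 1, 2, 3, ...
  General solution: u(s, τ) = Σ [A_n cos(n τ/2) + B_n sin(n τ/2)] sin(ns)
  From u(s,0) = sin(s) - sin(3s): A_1=1, A_3=-1. From u_τ(s,0) = 0: all B_n = 0.
Hence u(s,τ) = sin(s)cos(τ/2) - sin(3s)cos(3τ/2).
Transform back: ψ(s,τ) = exp(2τ)u(s,τ).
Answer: ψ(s, τ) = exp(2τ)sin(s)cos(τ/2) - exp(2τ)sin(3s)cos(3τ/2)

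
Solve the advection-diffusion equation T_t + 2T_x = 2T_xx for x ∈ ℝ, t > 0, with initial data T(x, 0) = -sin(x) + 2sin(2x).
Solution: Moving frame: η = x - 2t, σ = t, T = u(η,σ), so T_t = u_σ - 2u_η and T_xx = u_ηη.
Hence T_t + 2T_x = u_σ and the PDE becomes the heat equation u_σ = 2u_ηη on η ∈ ℝ.
Initial data: u(η,0) = T(η,0) = -sin(η) + 2sin(2η). Each mode sin(nη) decays as exp(-2n²σ) on ℝ, so u(η,σ) = Σ c_n exp(-2n²σ) sin(nη) with c_1=-1, c_2=2: u(η,σ) = -exp(-2σ)sin(η) + 2exp(-8σ)sin(2η).
Substituting back: T(x,t) = u(x - 2t, t).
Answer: T(x, t) = exp(-2t)sin(2t - x) - 2exp(-8t)sin(4t - 2x)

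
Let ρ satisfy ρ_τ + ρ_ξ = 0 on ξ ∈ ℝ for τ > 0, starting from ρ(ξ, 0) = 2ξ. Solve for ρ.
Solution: By method of characteristics (waves move right with speed 1):
Along characteristics ξ - τ = const, ρ is constant, so ρ(ξ,τ) = f(ξ - τ) with f = ρ(·, 0).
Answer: ρ(ξ, τ) = 2ξ - 2τ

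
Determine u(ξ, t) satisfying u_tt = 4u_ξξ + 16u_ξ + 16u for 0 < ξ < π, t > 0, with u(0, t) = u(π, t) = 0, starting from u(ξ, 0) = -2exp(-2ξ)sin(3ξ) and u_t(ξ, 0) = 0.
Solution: Substitute u = exp(-2ξ)w, i.e. w = exp(2ξ)u.
By the product rule, u_ξ = exp(-2ξ)(w_ξ - 2w), u_ξξ = exp(-2ξ)(w_ξξ - 4w_ξ + 4w), u_tt = exp(-2ξ)w_tt.
Substituting into the PDE and dividing by exp(-2ξ): w_tt = 4(w_ξξ - 4w_ξ + 4w) + 16(w_ξ - 2w) + 16w.
The lower-order terms cancel, leaving the standard wave equation w_tt = 4w_ξξ.
Initial data for w: w(ξ,0) = exp(2ξ)u(ξ,0) = -2sin(3ξ); w_t(ξ,0) = exp(2ξ)u_t(ξ,0) = 0. The boundary conditions carry over: w(0,t) = w(π,t) = 0.
Solve for w:
  Using separation of variables w = X(ξ)T(t):
  Eigenfunctions: sin(nξ), n = 1, 2, 3, ...
  General solution: w(ξ, t) = Σ [A_n cos(2n t) + B_n sin(2n t)] sin(nξ)
  From w(ξ,0) = -2sin(3ξ): A_3=-2. From w_t(ξ,0) = 0: all B_n = 0.
Hence w(ξ,t) = -2sin(3ξ)cos(6t).
Transform back: u(ξ,t) = exp(-2ξ)w(ξ,t).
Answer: u(ξ, t) = -2exp(-2ξ)sin(3ξ)cos(6t)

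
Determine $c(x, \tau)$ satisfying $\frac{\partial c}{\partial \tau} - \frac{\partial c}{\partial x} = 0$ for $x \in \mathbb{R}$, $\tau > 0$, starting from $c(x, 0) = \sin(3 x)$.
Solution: By method of characteristics (waves move left with speed 1):
Along characteristics $x + \tau =$ const, $c$ is constant, so $c(x,\tau) = f(x + \tau)$ with $f = c( \cdot , 0)$.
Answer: $c(x, \tau) = \sin(3 \tau + 3 x)$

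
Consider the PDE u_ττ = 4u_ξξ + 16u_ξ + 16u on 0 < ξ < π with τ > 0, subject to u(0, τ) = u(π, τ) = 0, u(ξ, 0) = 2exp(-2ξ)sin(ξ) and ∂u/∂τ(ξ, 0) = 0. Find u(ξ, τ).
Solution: Substitute u = exp(-2ξ)w, i.e. w = exp(2ξ)u.
By the product rule, u_ξ = exp(-2ξ)(w_ξ - 2w), u_ξξ = exp(-2ξ)(w_ξξ - 4w_ξ + 4w), u_ττ = exp(-2ξ)w_ττ.
Substituting into the PDE and dividing by exp(-2ξ): w_ττ = 4(w_ξξ - 4w_ξ + 4w) + 16(w_ξ - 2w) + 16w.
The lower-order terms cancel, leaving the standard wave equation w_ττ = 4w_ξξ.
Initial data for w: w(ξ,0) = exp(2ξ)u(ξ,0) = 2sin(ξ); w_τ(ξ,0) = exp(2ξ)u_τ(ξ,0) = 0. The boundary conditions carry over: w(0,τ) = w(π,τ) = 0.
Solve for w:
  Using separation of variables w = X(ξ)T(τ):
  Eigenfunctions: sin(nξ), n = 1, 2, 3, ...
  General solution: w(ξ, τ) = Σ [A_n cos(2n τ) + B_n sin(2n τ)] sin(nξ)
  From w(ξ,0) = 2sin(ξ): A_1=2. From w_τ(ξ,0) = 0: all B_n = 0.
Hence w(ξ,τ) = 2sin(ξ)cos(2τ).
Transform back: u(ξ,τ) = exp(-2ξ)w(ξ,τ).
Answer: u(ξ, τ) = 2exp(-2ξ)sin(ξ)cos(2τ)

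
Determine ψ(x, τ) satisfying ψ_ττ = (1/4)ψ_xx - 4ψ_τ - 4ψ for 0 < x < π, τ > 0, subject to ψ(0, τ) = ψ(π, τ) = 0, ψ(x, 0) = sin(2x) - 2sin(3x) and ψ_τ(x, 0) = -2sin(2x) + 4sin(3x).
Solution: Substitute ψ = exp(-2τ)u.
Then ψ_τ = exp(-2τ)(u_τ - 2u), ψ_ττ = exp(-2τ)(u_ττ - 4u_τ + 4u), ψ_xx = exp(-2τ)u_xx; substituting and dividing by exp(-2τ), the lower-order terms cancel: u_ττ = (1/4)u_xx (standard wave equation).
Data for u: u(x,0) = ψ(x,0) = sin(2x) - 2sin(3x); u_τ(x,0) = ψ_τ(x,0) + 2ψ(x,0) = 0. The boundary conditions carry over: u(0,τ) = u(π,τ) = 0.
Separating variables: u = Σ [A_n cos(ω_n τ) + B_n sin(ω_n τ)] sin(nx), ω_n = n/2. From ICs: A_2=1, A_3=-2.
So u(x,τ) = sin(2x)cos(τ) - 2sin(3x)cos(3τ/2), and ψ(x,τ) = exp(-2τ)u(x,τ).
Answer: ψ(x, τ) = exp(-2τ)sin(2x)cos(τ) - 2exp(-2τ)sin(3x)cos(3τ/2)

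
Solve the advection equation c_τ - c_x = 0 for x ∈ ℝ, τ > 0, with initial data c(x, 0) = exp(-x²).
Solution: By method of characteristics (waves move left with speed 1):
Along characteristics x + τ = const, c is constant, so c(x,τ) = f(x + τ) with f = c(·, 0).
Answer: c(x, τ) = exp(-(x + τ)²)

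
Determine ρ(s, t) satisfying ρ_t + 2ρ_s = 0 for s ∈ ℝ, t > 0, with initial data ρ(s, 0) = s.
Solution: By method of characteristics (waves move right with speed 2):
Along characteristics s - 2t = const, ρ is constant, so ρ(s,t) = f(s - 2t) with f = ρ(·, 0).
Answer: ρ(s, t) = s - 2t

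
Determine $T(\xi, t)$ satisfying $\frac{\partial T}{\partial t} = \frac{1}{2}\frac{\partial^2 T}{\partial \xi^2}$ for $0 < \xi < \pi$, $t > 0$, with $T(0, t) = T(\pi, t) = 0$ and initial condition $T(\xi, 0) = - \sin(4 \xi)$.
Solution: Separating variables: $T = \sum c_n e^{-n^2t/2} \sin(n\xi)$. From $T(\xi,0) = - \sin(4 \xi)$: $c_4=-1$.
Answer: $T(\xi, t) = - e^{-8 t} \sin(4 \xi)$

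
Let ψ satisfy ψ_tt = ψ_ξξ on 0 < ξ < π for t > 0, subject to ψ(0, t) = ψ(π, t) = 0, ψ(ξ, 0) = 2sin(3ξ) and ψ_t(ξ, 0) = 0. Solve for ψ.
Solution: Separating variables: ψ = Σ [A_n cos(ω_n t) + B_n sin(ω_n t)] sin(nξ), ω_n = n. From ICs: A_3=2.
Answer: ψ(ξ, t) = 2sin(3ξ)cos(3t)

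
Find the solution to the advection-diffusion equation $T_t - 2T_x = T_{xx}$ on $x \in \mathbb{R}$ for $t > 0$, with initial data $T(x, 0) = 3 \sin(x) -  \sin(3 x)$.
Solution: Change to a moving frame: let $\eta = x + 2t$, $\sigma = t$ and write $T(x,t) = u(\eta,\sigma)$.
By the chain rule $T_t = u_{\sigma} + 2u_{\eta}$, $T_x = u_{\eta}$, $T_{xx} = u_{\eta\eta}$.
Then $T_t - 2T_x = u_{\sigma}$: the advection term cancels and the PDE becomes the heat equation $u_{\sigma} = u_{\eta\eta}$ on $\eta \in \mathbb{R}$.
Initial data: $u(\eta,0) = T(\eta,0) = 3 \sin(\eta) - \sin(3 \eta)$.
On $\eta \in \mathbb{R}$ each mode satisfies $(\sin(n\eta))'' = -n^2 \sin(n\eta)$, so $e^{-n^2\sigma} \sin(n\eta)$ solves the heat equation; by superposition $u(\eta,\sigma) = \sum c_n e^{-n^2\sigma} \sin(n\eta)$.
Reading off the coefficients: $c_1=3, c_3=-1$, so $u(\eta,\sigma) = 3 e^{-\sigma} \sin(\eta) - e^{-9 \sigma} \sin(3 \eta)$.
Substituting back $\eta = x + 2t$, $\sigma = t$: $T(x,t) = u(x + 2t, t)$.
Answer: $T(x, t) = 3 e^{-t} \sin(2 t + x) -  e^{-9 t} \sin(6 t + 3 x)$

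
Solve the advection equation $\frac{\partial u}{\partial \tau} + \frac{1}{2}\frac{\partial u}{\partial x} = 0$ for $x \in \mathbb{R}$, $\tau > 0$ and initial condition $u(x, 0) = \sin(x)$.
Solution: By characteristics ($dx/d\tau = 1/2$), $u(x,\tau) = f(x - \frac{1}{2}\tau)$ with $f = u( \cdot , 0)$.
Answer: $u(x, \tau) = - \sin(\tau/2 - x)$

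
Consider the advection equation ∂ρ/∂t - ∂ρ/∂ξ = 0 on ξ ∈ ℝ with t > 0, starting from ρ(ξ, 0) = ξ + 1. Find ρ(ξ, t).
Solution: By method of characteristics (waves move left with speed 1):
Along characteristics ξ + t = const, ρ is constant, so ρ(ξ,t) = f(ξ + t) with f = ρ(·, 0).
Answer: ρ(ξ, t) = t + ξ + 1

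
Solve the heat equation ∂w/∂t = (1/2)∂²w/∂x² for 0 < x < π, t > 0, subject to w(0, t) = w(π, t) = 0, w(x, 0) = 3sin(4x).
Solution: Using separation of variables w = X(x)T(t):
Eigenfunctions: sin(nx), n = 1, 2, 3, ...
General solution: w(x, t) = Σ c_n sin(nx) exp(-n² t/2)
Matching w(x,0) = 3sin(4x) term by term: c_4=3.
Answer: w(x, t) = 3exp(-8t)sin(4x)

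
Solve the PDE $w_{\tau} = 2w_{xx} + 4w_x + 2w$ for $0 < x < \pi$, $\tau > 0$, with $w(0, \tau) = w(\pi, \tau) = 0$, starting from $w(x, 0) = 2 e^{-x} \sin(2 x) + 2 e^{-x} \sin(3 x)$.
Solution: Substitute $w = e^{-x}u$.
Then $w_x = e^{-x}(u_x - u)$, $w_{xx} = e^{-x}(u_{xx} - 2u_x + u)$, $w_{\tau} = e^{-x}u_{\tau}$; substituting and dividing by $e^{-x}$, the lower-order terms cancel: $u_{\tau} = 2u_{xx}$ (standard heat equation).
Data for $u$: $u(x,0) = e^{x}w(x,0) = 2 \sin(2 x) + 2 \sin(3 x)$. The boundary conditions carry over: $u(0,\tau) = u(\pi,\tau) = 0$.
Separating variables: $u = \sum c_n e^{-2n^2\tau} \sin(nx)$. From $u(x,0) = 2 \sin(2 x) + 2 \sin(3 x)$: $c_2=2, c_3=2$.
So $u(x,\tau) = 2 e^{-8 \tau} \sin(2 x) + 2 e^{-18 \tau} \sin(3 x)$, and $w(x,\tau) = e^{-x}u(x,\tau)$.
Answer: $w(x, \tau) = 2 e^{-8 \tau} e^{-x} \sin(2 x) + 2 e^{-18 \tau} e^{-x} \sin(3 x)$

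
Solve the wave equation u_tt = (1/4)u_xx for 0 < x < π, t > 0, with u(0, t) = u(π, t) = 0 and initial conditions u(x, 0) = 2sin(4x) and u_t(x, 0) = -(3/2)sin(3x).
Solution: Using separation of variables u = X(x)T(t):
Eigenfunctions: sin(nx), n = 1, 2, 3, ...
General solution: u(x, t) = Σ [A_n cos(n t/2) + B_n sin(n t/2)] sin(nx)
From u(x,0) = 2sin(4x): A_4=2. From u_t(x,0) = -(3/2)sin(3x), using u_t(x,0) = Σ ω_n B_n sin(nx) with ω_n = n/2: B_3 = (-3/2)/(3/2) = -1.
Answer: u(x, t) = -sin(3t/2)sin(3x) + 2sin(4x)cos(2t)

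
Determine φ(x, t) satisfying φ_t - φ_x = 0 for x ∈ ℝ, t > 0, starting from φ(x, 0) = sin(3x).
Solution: By characteristics (dx/dt = -1), φ(x,t) = f(x + t) with f = φ(·, 0).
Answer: φ(x, t) = sin(3t + 3x)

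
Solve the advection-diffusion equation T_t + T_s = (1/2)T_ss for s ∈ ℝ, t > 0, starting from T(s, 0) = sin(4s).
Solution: Change to a moving frame: let η = s - t, σ = t and write T(s,t) = u(η,σ).
By the chain rule T_t = u_σ - u_η, T_s = u_η, T_ss = u_ηη.
Then T_t + T_s = u_σ: the advection term cancels and the PDE becomes the heat equation u_σ = (1/2)u_ηη on η ∈ ℝ.
Initial data: u(η,0) = T(η,0) = sin(4η).
On η ∈ ℝ each mode satisfies (sin(nη))″ = -n² sin(nη), so exp(-n²σ/2) sin(nη) solves the heat equation; by superposition u(η,σ) = Σ c_n exp(-n²σ/2) sin(nη).
Reading off the coefficients: c_4=1, so u(η,σ) = exp(-8σ)sin(4η).
Substituting back η = s - t, σ = t: T(s,t) = u(s - t, t).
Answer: T(s, t) = exp(-8t)sin(4s - 4t)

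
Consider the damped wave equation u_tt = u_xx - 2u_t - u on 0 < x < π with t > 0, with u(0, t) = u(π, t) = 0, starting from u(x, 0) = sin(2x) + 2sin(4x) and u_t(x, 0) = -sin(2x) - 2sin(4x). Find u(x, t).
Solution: Substitute u = exp(-t)w.
Then u_t = exp(-t)(w_t - w), u_tt = exp(-t)(w_tt - 2w_t + w), u_xx = exp(-t)w_xx; substituting and dividing by exp(-t), the lower-order terms cancel: w_tt = w_xx (standard wave equation).
Data for w: w(x,0) = u(x,0) = sin(2x) + 2sin(4x); w_t(x,0) = u_t(x,0) + u(x,0) = 0. The boundary conditions carry over: w(0,t) = w(π,t) = 0.
Separating variables: w = Σ [A_n cos(ω_n t) + B_n sin(ω_n t)] sin(nx), ω_n = n. From ICs: A_2=1, A_4=2.
So w(x,t) = sin(2x)cos(2t) + 2sin(4x)cos(4t), and u(x,t) = exp(-t)w(x,t).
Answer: u(x, t) = exp(-t)sin(2x)cos(2t) + 2exp(-t)sin(4x)cos(4t)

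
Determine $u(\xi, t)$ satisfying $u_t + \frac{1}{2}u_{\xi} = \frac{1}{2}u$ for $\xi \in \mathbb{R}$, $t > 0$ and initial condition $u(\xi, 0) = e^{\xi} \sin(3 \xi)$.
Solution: Substitute $u = e^{\xi}w$.
Then $u_{\xi} = e^{\xi}(w_{\xi} + w)$, $u_t = e^{\xi}w_t$; substituting and dividing by $e^{\xi}$, the lower-order terms cancel: $w_t + \frac{1}{2}w_{\xi} = 0$ (standard advection equation).
Data for $w$: $w(\xi,0) = e^{-\xi}u(\xi,0) = \sin(3 \xi)$.
By characteristics ($d\xi/dt = 1/2$), $w(\xi,t) = f(\xi - \frac{1}{2}t)$ with $f = w( \cdot , 0)$.
So $w(\xi,t) = - \sin(3 t/2 - 3 \xi)$, and $u(\xi,t) = e^{\xi}w(\xi,t)$.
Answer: $u(\xi, t) = e^{\xi} \sin(3 \xi - 3 t/2)$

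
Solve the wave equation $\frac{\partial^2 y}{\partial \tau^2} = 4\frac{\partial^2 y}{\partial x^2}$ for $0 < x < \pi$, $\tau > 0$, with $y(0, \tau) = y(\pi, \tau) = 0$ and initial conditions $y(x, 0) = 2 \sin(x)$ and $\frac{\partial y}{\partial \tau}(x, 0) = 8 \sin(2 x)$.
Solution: Using separation of variables $y = X(x)T(\tau)$:
Eigenfunctions: $\sin(nx)$, $n = 1, 2, 3, \ldots$
General solution: $y(x, \tau) = \sum [A_n \cos(2n \tau) + B_n \sin(2n \tau)] \sin(nx)$
From $y(x,0) = 2 \sin(x)$: $A_1=2$. From $y_{\tau}(x,0) = 8 \sin(2 x)$, using $y_{\tau}(x,0) = \sum \omega_n B_n \sin(nx)$ with $\omega_n = 2n$: $B_2 = 8/4 = 2$.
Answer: $y(x, \tau) = 2 \sin(4 \tau) \sin(2 x) + 2 \sin(x) \cos(2 \tau)$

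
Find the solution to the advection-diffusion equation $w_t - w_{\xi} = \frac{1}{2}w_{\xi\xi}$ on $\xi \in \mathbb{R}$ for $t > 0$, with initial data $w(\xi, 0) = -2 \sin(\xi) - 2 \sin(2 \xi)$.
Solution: Moving frame: $\eta = \xi + t$, $\sigma = t$, $w = u(\eta,\sigma)$, so $w_t = u_{\sigma} + u_{\eta}$ and $w_{\xi\xi} = u_{\eta\eta}$.
Hence $w_t - w_{\xi} = u_{\sigma}$ and the PDE becomes the heat equation $u_{\sigma} = \frac{1}{2}u_{\eta\eta}$ on $\eta \in \mathbb{R}$.
Initial data: $u(\eta,0) = w(\eta,0) = -2 \sin(\eta) - 2 \sin(2 \eta)$. Each mode $\sin(n\eta)$ decays as $e^{-n^2\sigma/2}$ on $\mathbb{R}$, so $u(\eta,\sigma) = \sum c_n e^{-n^2\sigma/2} \sin(n\eta)$ with $c_1=-2, c_2=-2$: $u(\eta,\sigma) = -2 e^{-2 \sigma} \sin(2 \eta) - 2 e^{-\sigma/2} \sin(\eta)$.
Substituting back: $w(\xi,t) = u(\xi + t, t)$.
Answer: $w(\xi, t) = -2 e^{-2 t} \sin(2 \xi + 2 t) - 2 e^{-t/2} \sin(\xi + t)$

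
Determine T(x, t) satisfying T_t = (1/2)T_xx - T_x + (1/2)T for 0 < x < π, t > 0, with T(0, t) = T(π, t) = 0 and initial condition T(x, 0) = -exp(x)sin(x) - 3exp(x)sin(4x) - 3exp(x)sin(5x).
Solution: Substitute T = exp(x)u.
Then T_x = exp(x)(u_x + u), T_xx = exp(x)(u_xx + 2u_x + u), T_t = exp(x)u_t; substituting and dividing by exp(x), the lower-order terms cancel: u_t = (1/2)u_xx (standard heat equation).
Data for u: u(x,0) = exp(-x)T(x,0) = -sin(x) - 3sin(4x) - 3sin(5x). The boundary conditions carry over: u(0,t) = u(π,t) = 0.
Separating variables: u = Σ c_n exp(-n²t/2) sin(nx). From u(x,0) = -sin(x) - 3sin(4x) - 3sin(5x): c_1=-1, c_4=-3, c_5=-3.
So u(x,t) = -3exp(-8t)sin(4x) - exp(-t/2)sin(x) - 3exp(-25t/2)sin(5x), and T(x,t) = exp(x)u(x,t).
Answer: T(x, t) = -3exp(-8t)exp(x)sin(4x) - exp(-t/2)exp(x)sin(x) - 3exp(-25t/2)exp(x)sin(5x)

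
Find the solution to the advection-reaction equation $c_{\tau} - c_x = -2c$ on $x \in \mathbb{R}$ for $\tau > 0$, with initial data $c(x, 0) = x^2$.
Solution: Substitute $c = e^{-2\tau}u$.
Then $c_{\tau} = e^{-2\tau}(u_{\tau} - 2u)$, $c_x = e^{-2\tau}u_x$; substituting and dividing by $e^{-2\tau}$, the lower-order terms cancel: $u_{\tau} - u_x = 0$ (standard advection equation).
Data for $u$: $u(x,0) = c(x,0) = x^2$.
By characteristics ($dx/d\tau = -1$), $u(x,\tau) = f(x + \tau)$ with $f = u( \cdot , 0)$.
So $u(x,\tau) = x^2 + 2 x \tau + \tau^2$, and $c(x,\tau) = e^{-2\tau}u(x,\tau)$.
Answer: $c(x, \tau) = \tau^2 e^{-2 \tau} + 2 \tau x e^{-2 \tau} + x^2 e^{-2 \tau}$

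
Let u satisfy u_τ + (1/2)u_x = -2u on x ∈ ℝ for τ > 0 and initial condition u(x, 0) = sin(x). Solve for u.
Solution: Substitute u = exp(-2τ)w, i.e. w = exp(2τ)u.
By the product rule, u_τ = exp(-2τ)(w_τ - 2w), u_x = exp(-2τ)w_x.
Substituting into the PDE and dividing by exp(-2τ): w_τ - 2w + (1/2)w_x = -2w.
The lower-order terms cancel, leaving the standard advection equation w_τ + (1/2)w_x = 0.
Initial data for w: w(x,0) = u(x,0) = sin(x).
Solve for w:
  By method of characteristics (waves move right with speed 1/2):
  Along characteristics x - (1/2)τ = const, w is constant, so w(x,τ) = f(x - (1/2)τ) with f = w(·, 0).
Hence w(x,τ) = sin(x - τ/2).
Transform back: u(x,τ) = exp(-2τ)w(x,τ).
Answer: u(x, τ) = exp(-2τ)sin(x - τ/2)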